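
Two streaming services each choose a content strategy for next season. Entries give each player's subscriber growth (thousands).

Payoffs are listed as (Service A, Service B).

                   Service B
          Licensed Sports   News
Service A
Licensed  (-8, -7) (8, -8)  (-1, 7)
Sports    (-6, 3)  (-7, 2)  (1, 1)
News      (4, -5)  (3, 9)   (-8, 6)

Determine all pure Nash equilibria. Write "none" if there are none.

(Licensed, Licensed): Service A can switch to Sports (-8 → -6). Not NE.
(Licensed, Sports): Service B can switch to Licensed (-8 → -7). Not NE.
(Licensed, News): Service A can switch to Sports (-1 → 1). Not NE.
(Sports, Licensed): Service A can switch to News (-6 → 4). Not NE.
(Sports, Sports): Service A can switch to Licensed (-7 → 8). Not NE.
(Sports, News): Service B can switch to Licensed (1 → 3). Not NE.
(News, Licensed): Service B can switch to Sports (-5 → 9). Not NE.
(News, Sports): Service A can switch to Licensed (3 → 8). Not NE.
(News, News): Service A can switch to Licensed (-8 → -1). Not NE.

none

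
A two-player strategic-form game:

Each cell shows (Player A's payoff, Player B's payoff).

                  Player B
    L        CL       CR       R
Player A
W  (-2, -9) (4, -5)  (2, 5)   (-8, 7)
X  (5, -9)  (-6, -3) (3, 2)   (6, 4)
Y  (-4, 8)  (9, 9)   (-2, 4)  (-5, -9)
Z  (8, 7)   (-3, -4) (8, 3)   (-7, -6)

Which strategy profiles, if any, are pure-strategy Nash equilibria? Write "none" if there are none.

The pure Nash equilibria are (X, R), (Y, CL), (Z, L).

Mark each player's best response to every combination of opponents' strategies; a profile where every player is best-responding is a pure Nash equilibrium.
Player A against L: payoffs -2, 5, -4, 8 → best response Z.
Player A against CL: payoffs 4, -6, 9, -3 → best response Y.
Player A against CR: payoffs 2, 3, -2, 8 → best response Z.
Player A against R: payoffs -8, 6, -5, -7 → best response X.
Player B against W: payoffs -9, -5, 5, 7 → best response R.
Player B against X: payoffs -9, -3, 2, 4 → best response R.
Player B against Y: payoffs 8, 9, 4, -9 → best response CL.
Player B against Z: payoffs 7, -4, 3, -6 → best response L.
Mutual best responses: (X, R); (Y, CL); (Z, L).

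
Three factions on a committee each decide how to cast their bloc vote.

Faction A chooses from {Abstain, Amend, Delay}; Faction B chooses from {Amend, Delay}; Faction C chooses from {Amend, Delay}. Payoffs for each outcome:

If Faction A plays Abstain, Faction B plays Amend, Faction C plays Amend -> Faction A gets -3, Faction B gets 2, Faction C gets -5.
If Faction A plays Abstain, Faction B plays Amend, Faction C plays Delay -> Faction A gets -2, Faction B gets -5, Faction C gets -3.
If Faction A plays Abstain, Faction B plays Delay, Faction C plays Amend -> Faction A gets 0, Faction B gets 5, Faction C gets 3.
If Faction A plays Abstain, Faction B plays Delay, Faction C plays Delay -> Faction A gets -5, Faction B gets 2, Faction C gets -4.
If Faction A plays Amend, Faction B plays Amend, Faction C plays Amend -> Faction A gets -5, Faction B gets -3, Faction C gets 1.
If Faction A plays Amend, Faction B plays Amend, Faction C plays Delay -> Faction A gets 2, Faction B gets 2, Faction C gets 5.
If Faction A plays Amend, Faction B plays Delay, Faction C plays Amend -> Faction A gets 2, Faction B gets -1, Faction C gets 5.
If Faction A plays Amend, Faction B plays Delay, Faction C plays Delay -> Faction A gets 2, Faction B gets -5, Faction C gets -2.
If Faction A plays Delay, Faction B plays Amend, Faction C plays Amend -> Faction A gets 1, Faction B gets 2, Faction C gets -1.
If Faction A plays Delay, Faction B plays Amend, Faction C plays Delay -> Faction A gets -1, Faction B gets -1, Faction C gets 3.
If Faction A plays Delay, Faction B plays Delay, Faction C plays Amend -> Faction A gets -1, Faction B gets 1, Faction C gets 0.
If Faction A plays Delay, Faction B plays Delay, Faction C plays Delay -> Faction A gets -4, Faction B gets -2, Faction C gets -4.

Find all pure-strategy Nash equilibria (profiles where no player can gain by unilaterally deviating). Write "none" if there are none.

Faction A against (Amend, Amend): payoffs -3, -5, 1 → best response Delay.
Faction A against (Amend, Delay): payoffs -2, 2, -1 → best response Amend.
Faction A against (Delay, Amend): payoffs 0, 2, -1 → best response Amend.
Faction A against (Delay, Delay): payoffs -5, 2, -4 → best response Amend.
Faction B against (Abstain, Amend): payoffs 2, 5 → best response Delay.
Faction B against (Abstain, Delay): payoffs -5, 2 → best response Delay.
Faction B against (Amend, Amend): payoffs -3, -1 → best response Delay.
Faction B against (Amend, Delay): payoffs 2, -5 → best response Amend.
Faction B against (Delay, Amend): payoffs 2, 1 → best response Amend.
Faction B against (Delay, Delay): payoffs -1, -2 → best response Amend.
Faction C against (Abstain, Amend): payoffs -5, -3 → best response Delay.
Faction C against (Abstain, Delay): payoffs 3, -4 → best response Amend.
Faction C against (Amend, Amend): payoffs 1, 5 → best response Delay.
Faction C against (Amend, Delay): payoffs 5, -2 → best response Amend.
Faction C against (Delay, Amend): payoffs -1, 3 → best response Delay.
Faction C against (Delay, Delay): payoffs 0, -4 → best response Amend.
Mutual best responses: (Amend, Amend, Delay); (Amend, Delay, Amend).

Pure-strategy Nash equilibria: (Amend, Amend, Delay); (Amend, Delay, Amend)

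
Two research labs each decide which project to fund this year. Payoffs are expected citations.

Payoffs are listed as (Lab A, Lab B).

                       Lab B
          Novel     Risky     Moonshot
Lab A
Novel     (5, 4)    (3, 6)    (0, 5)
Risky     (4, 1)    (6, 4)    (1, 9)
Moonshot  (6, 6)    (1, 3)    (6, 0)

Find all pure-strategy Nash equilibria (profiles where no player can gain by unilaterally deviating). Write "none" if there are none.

(Moonshot, Novel)

(Novel, Novel): Lab A can switch to Moonshot (5 → 6). Not NE.
(Novel, Risky): Lab A can switch to Risky (3 → 6). Not NE.
(Novel, Moonshot): Lab A can switch to Risky (0 → 1). Not NE.
(Risky, Novel): Lab A can switch to Novel (4 → 5). Not NE.
(Risky, Risky): Lab B can switch to Moonshot (4 → 9). Not NE.
(Risky, Moonshot): Lab A can switch to Moonshot (1 → 6). Not NE.
(Moonshot, Novel): Lab A gets 6, best alternative 5; Lab B gets 6, best alternative 3. No profitable deviation — NE.
(Moonshot, Risky): Lab A can switch to Novel (1 → 3). Not NE.
(Moonshot, Moonshot): Lab B can switch to Novel (0 → 6). Not NE.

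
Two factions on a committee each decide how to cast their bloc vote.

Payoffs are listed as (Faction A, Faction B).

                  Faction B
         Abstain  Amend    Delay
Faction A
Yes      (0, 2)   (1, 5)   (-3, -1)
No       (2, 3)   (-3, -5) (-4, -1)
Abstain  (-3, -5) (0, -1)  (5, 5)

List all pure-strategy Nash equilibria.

The pure Nash equilibria are (Yes, Amend); (No, Abstain); (Abstain, Delay).

Faction A against Abstain: payoffs 0, 2, -3 → best response No.
Faction A against Amend: payoffs 1, -3, 0 → best response Yes.
Faction A against Delay: payoffs -3, -4, 5 → best response Abstain.
Faction B against Yes: payoffs 2, 5, -1 → best response Amend.
Faction B against No: payoffs 3, -5, -1 → best response Abstain.
Faction B against Abstain: payoffs -5, -1, 5 → best response Delay.
Mutual best responses: (Yes, Amend); (No, Abstain); (Abstain, Delay).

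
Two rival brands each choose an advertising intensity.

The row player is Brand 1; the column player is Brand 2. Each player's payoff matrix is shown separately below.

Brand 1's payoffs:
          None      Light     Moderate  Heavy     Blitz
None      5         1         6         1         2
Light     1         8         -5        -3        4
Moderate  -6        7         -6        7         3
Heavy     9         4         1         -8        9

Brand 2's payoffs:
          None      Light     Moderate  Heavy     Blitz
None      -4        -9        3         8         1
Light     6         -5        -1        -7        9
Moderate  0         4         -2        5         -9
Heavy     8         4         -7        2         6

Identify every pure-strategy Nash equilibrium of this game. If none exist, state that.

Brand 1 against None: payoffs 5, 1, -6, 9 → best response Heavy.
Brand 1 against Light: payoffs 1, 8, 7, 4 → best response Light.
Brand 1 against Moderate: payoffs 6, -5, -6, 1 → best response None.
Brand 1 against Heavy: payoffs 1, -3, 7, -8 → best response Moderate.
Brand 1 against Blitz: payoffs 2, 4, 3, 9 → best response Heavy.
Brand 2 against None: payoffs -4, -9, 3, 8, 1 → best response Heavy.
Brand 2 against Light: payoffs 6, -5, -1, -7, 9 → best response Blitz.
Brand 2 against Moderate: payoffs 0, 4, -2, 5, -9 → best response Heavy.
Brand 2 against Heavy: payoffs 8, 4, -7, 2, 6 → best response None.
Mutual best responses: (Moderate, Heavy); (Heavy, None).

(Moderate, Heavy); (Heavy, None)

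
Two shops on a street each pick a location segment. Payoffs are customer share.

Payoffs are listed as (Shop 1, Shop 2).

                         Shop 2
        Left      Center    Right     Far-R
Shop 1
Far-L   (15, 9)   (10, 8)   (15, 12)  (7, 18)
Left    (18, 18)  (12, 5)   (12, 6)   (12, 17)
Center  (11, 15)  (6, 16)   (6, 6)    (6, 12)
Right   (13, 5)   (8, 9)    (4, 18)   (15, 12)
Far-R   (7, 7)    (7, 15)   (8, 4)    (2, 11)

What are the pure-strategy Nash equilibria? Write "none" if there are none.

Shop 1 against Left: payoffs 15, 18, 11, 13, 7 → best response Left.
Shop 1 against Center: payoffs 10, 12, 6, 8, 7 → best response Left.
Shop 1 against Right: payoffs 15, 12, 6, 4, 8 → best response Far-L.
Shop 1 against Far-R: payoffs 7, 12, 6, 15, 2 → best response Right.
Shop 2 against Far-L: payoffs 9, 8, 12, 18 → best response Far-R.
Shop 2 against Left: payoffs 18, 5, 6, 17 → best response Left.
Shop 2 against Center: payoffs 15, 16, 6, 12 → best response Center.
Shop 2 against Right: payoffs 5, 9, 18, 12 → best response Right.
Shop 2 against Far-R: payoffs 7, 15, 4, 11 → best response Center.
Mutual best responses: (Left, Left).

Pure NE: (Left, Left)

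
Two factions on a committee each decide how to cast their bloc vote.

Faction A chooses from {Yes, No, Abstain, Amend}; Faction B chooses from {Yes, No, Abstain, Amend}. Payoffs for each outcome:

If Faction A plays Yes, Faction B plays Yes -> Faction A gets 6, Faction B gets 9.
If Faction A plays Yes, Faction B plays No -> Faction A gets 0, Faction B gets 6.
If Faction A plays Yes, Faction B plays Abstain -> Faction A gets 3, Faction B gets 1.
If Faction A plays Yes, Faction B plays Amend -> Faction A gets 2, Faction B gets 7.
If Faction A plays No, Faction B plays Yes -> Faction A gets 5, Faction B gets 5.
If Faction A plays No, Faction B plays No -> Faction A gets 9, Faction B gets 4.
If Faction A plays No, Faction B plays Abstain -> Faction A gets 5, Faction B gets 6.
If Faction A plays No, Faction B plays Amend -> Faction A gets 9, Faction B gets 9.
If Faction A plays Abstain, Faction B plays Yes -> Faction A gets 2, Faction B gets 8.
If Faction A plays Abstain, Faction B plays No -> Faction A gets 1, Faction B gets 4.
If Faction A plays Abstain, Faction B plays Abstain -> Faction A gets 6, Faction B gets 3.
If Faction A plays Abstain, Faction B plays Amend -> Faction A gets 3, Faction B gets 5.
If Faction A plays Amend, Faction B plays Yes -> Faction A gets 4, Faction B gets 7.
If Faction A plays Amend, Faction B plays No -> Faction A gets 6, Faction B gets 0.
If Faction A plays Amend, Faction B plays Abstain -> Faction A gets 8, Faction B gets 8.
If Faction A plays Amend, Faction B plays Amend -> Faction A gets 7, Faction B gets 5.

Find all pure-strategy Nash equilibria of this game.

(Yes, Yes); (No, Amend); (Amend, Abstain)

Faction A against Yes: payoffs 6, 5, 2, 4 → best response Yes.
Faction A against No: payoffs 0, 9, 1, 6 → best response No.
Faction A against Abstain: payoffs 3, 5, 6, 8 → best response Amend.
Faction A against Amend: payoffs 2, 9, 3, 7 → best response No.
Faction B against Yes: payoffs 9, 6, 1, 7 → best response Yes.
Faction B against No: payoffs 5, 4, 6, 9 → best response Amend.
Faction B against Abstain: payoffs 8, 4, 3, 5 → best response Yes.
Faction B against Amend: payoffs 7, 0, 8, 5 → best response Abstain.
Mutual best responses: (Yes, Yes); (No, Amend); (Amend, Abstain).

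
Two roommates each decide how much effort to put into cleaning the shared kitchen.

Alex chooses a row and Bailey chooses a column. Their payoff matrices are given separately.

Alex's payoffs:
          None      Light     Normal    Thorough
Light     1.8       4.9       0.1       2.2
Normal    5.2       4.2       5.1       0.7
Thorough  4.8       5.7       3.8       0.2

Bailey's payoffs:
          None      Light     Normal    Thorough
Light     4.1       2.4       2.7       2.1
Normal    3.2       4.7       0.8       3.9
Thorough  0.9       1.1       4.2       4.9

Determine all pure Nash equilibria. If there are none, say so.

For each strategy profile, look for a profitable unilateral deviation.
(Light, None): Alex can switch to Normal (1.8 → 5.2). Not NE.
(Light, Light): Alex can switch to Thorough (4.9 → 5.7). Not NE.
(Light, Normal): Alex can switch to Normal (0.1 → 5.1). Not NE.
(Light, Thorough): Bailey can switch to None (2.1 → 4.1). Not NE.
(Normal, None): Bailey can switch to Light (3.2 → 4.7). Not NE.
(Normal, Light): Alex can switch to Light (4.2 → 4.9). Not NE.
(Normal, Normal): Bailey can switch to None (0.8 → 3.2). Not NE.
(Normal, Thorough): Alex can switch to Light (0.7 → 2.2). Not NE.
(Thorough, None): Alex can switch to Normal (4.8 → 5.2). Not NE.
(Thorough, Light): Bailey can switch to Normal (1.1 → 4.2). Not NE.
(Thorough, Normal): Alex can switch to Normal (3.8 → 5.1). Not NE.
(Thorough, Thorough): Alex can switch to Light (0.2 → 2.2). Not NE.

This game has no pure Nash equilibrium.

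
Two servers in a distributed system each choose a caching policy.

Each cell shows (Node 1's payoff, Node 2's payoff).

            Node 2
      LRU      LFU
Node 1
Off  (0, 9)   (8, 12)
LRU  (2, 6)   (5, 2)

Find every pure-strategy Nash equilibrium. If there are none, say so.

Node 1 against LRU: payoffs 0, 2 → best response LRU.
Node 1 against LFU: payoffs 8, 5 → best response Off.
Node 2 against Off: payoffs 9, 12 → best response LFU.
Node 2 against LRU: payoffs 6, 2 → best response LRU.
Mutual best responses: (Off, LFU); (LRU, LRU).

The pure Nash equilibria are (Off, LFU); (LRU, LRU).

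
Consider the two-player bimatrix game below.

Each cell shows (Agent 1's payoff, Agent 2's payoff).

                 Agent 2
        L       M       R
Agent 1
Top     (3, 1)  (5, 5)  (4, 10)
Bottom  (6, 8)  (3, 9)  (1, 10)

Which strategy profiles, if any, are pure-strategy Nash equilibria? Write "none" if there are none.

Pure NE: (Top, R)

Agent 1 against L: payoffs 3, 6 → best response Bottom.
Agent 1 against M: payoffs 5, 3 → best response Top.
Agent 1 against R: payoffs 4, 1 → best response Top.
Agent 2 against Top: payoffs 1, 5, 10 → best response R.
Agent 2 against Bottom: payoffs 8, 9, 10 → best response R.
Mutual best responses: (Top, R).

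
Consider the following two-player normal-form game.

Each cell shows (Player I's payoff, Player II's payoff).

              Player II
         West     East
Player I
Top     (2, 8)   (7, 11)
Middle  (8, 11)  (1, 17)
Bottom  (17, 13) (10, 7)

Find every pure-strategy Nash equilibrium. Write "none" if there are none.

The unique pure-strategy Nash equilibrium is (Bottom, West).

Player I against West: payoffs 2, 8, 17 → best response Bottom.
Player I against East: payoffs 7, 1, 10 → best response Bottom.
Player II against Top: payoffs 8, 11 → best response East.
Player II against Middle: payoffs 11, 17 → best response East.
Player II against Bottom: payoffs 13, 7 → best response West.
Mutual best responses: (Bottom, West).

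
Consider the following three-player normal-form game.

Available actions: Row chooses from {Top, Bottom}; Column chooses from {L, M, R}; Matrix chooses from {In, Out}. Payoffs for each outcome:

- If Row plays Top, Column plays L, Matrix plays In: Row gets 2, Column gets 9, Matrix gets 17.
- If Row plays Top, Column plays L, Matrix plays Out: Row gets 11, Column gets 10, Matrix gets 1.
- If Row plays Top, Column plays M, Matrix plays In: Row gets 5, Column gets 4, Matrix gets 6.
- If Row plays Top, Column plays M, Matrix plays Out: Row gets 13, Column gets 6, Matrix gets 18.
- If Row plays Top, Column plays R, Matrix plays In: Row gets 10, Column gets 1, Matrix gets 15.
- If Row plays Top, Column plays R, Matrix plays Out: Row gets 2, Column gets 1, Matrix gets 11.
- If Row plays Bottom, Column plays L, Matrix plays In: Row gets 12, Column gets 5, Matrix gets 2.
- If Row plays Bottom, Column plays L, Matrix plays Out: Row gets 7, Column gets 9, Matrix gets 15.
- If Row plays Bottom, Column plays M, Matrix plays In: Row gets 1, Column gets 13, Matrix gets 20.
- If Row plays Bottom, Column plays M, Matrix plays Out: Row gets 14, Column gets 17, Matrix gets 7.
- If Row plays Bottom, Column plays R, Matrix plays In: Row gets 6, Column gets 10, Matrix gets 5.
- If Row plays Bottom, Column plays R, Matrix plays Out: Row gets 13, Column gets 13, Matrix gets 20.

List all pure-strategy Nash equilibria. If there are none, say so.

There is no pure-strategy Nash equilibrium.

(Top, L, In): Row can switch to Bottom (2 → 12). Not NE.
(Top, L, Out): Matrix can switch to In (1 → 17). Not NE.
(Top, M, In): Column can switch to L (4 → 9). Not NE.
(Top, M, Out): Row can switch to Bottom (13 → 14). Not NE.
(Top, R, In): Column can switch to L (1 → 9). Not NE.
(Top, R, Out): Row can switch to Bottom (2 → 13). Not NE.
(Bottom, L, In): Column can switch to M (5 → 13). Not NE.
(Bottom, L, Out): Row can switch to Top (7 → 11). Not NE.
(The remaining 4 profiles each have a profitable deviation by the same check.)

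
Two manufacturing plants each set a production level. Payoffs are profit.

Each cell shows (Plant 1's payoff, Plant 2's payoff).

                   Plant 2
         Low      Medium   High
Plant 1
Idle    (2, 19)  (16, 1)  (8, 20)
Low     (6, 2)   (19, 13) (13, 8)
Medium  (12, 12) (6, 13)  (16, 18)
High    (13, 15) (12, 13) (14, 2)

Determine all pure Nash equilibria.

Plant 1 against Low: payoffs 2, 6, 12, 13 → best response High.
Plant 1 against Medium: payoffs 16, 19, 6, 12 → best response Low.
Plant 1 against High: payoffs 8, 13, 16, 14 → best response Medium.
Plant 2 against Idle: payoffs 19, 1, 20 → best response High.
Plant 2 against Low: payoffs 2, 13, 8 → best response Medium.
Plant 2 against Medium: payoffs 12, 13, 18 → best response High.
Plant 2 against High: payoffs 15, 13, 2 → best response Low.
Mutual best responses: (Low, Medium); (Medium, High); (High, Low).

(Low, Medium) and (Medium, High) and (High, Low)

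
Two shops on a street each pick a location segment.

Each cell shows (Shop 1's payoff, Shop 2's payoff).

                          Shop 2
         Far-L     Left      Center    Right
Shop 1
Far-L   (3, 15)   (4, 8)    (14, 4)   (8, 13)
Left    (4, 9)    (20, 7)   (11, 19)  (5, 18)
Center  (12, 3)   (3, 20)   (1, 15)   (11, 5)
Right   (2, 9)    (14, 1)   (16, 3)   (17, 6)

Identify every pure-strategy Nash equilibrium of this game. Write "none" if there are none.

No pure-strategy Nash equilibrium.

(Far-L, Far-L): Shop 1 can switch to Left (3 → 4). Not NE.
(Far-L, Left): Shop 1 can switch to Left (4 → 20). Not NE.
(Far-L, Center): Shop 1 can switch to Right (14 → 16). Not NE.
(Far-L, Right): Shop 1 can switch to Center (8 → 11). Not NE.
(Left, Far-L): Shop 1 can switch to Center (4 → 12). Not NE.
(Left, Left): Shop 2 can switch to Far-L (7 → 9). Not NE.
(Left, Center): Shop 1 can switch to Far-L (11 → 14). Not NE.
(Left, Right): Shop 1 can switch to Far-L (5 → 8). Not NE.
(The remaining 8 profiles each have a profitable deviation by the same check.)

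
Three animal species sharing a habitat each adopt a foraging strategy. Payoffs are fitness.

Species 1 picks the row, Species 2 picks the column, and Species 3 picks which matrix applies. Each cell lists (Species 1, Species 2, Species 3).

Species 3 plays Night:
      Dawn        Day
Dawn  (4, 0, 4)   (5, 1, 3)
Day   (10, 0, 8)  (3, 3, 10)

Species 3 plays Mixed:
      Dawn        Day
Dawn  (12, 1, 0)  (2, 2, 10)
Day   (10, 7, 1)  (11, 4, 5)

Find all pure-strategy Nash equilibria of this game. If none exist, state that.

none

Check each profile: it is a Nash equilibrium iff no player can strictly gain by switching unilaterally.
(Dawn, Dawn, Night): Species 1 can switch to Day (4 → 10). Not NE.
(Dawn, Dawn, Mixed): Species 2 can switch to Day (1 → 2). Not NE.
(Dawn, Day, Night): Species 3 can switch to Mixed (3 → 10). Not NE.
(Dawn, Day, Mixed): Species 1 can switch to Day (2 → 11). Not NE.
(Day, Dawn, Night): Species 2 can switch to Day (0 → 3). Not NE.
(Day, Dawn, Mixed): Species 1 can switch to Dawn (10 → 12). Not NE.
(Day, Day, Night): Species 1 can switch to Dawn (3 → 5). Not NE.
(Day, Day, Mixed): Species 2 can switch to Dawn (4 → 7). Not NE.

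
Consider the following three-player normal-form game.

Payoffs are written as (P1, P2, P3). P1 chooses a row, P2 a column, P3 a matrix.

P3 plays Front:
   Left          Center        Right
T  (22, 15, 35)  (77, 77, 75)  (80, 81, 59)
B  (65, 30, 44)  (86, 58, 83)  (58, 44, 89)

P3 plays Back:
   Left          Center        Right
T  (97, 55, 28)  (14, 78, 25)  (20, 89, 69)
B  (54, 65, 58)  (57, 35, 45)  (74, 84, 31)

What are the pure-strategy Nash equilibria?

Mark each player's best response to every combination of opponents' strategies; a profile where every player is best-responding is a pure Nash equilibrium.
P1 against (Left, Front): payoffs 22, 65 → best response B.
P1 against (Left, Back): payoffs 97, 54 → best response T.
P1 against (Center, Front): payoffs 77, 86 → best response B.
P1 against (Center, Back): payoffs 14, 57 → best response B.
P1 against (Right, Front): payoffs 80, 58 → best response T.
P1 against (Right, Back): payoffs 20, 74 → best response B.
P2 against (T, Front): payoffs 15, 77, 81 → best response Right.
P2 against (T, Back): payoffs 55, 78, 89 → best response Right.
P2 against (B, Front): payoffs 30, 58, 44 → best response Center.
P2 against (B, Back): payoffs 65, 35, 84 → best response Right.
P3 against (T, Left): payoffs 35, 28 → best response Front.
P3 against (T, Center): payoffs 75, 25 → best response Front.
P3 against (T, Right): payoffs 59, 69 → best response Back.
P3 against (B, Left): payoffs 44, 58 → best response Back.
P3 against (B, Center): payoffs 83, 45 → best response Front.
P3 against (B, Right): payoffs 89, 31 → best response Front.
Mutual best responses: (B, Center, Front).

The unique pure-strategy Nash equilibrium is (B, Center, Front).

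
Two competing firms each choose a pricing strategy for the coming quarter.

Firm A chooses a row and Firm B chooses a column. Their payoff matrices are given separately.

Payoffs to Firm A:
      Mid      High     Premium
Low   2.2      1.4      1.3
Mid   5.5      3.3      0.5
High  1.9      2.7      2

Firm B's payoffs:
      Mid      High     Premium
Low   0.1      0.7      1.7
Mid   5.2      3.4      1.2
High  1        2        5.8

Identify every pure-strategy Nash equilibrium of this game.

(Low, Mid): Firm A can switch to Mid (2.2 → 5.5). Not NE.
(Low, High): Firm A can switch to Mid (1.4 → 3.3). Not NE.
(Low, Premium): Firm A can switch to High (1.3 → 2). Not NE.
(Mid, Mid): Firm A gets 5.5, best alternative 2.2; Firm B gets 5.2, best alternative 3.4. No profitable deviation — NE.
(Mid, High): Firm B can switch to Mid (3.4 → 5.2). Not NE.
(Mid, Premium): Firm A can switch to Low (0.5 → 1.3). Not NE.
(High, Mid): Firm A can switch to Low (1.9 → 2.2). Not NE.
(High, Premium): Firm A gets 2, best alternative 1.3; Firm B gets 5.8, best alternative 2. No profitable deviation — NE.
(The remaining 1 profile has a profitable deviation by the same check.)

The pure Nash equilibria are (Mid, Mid), (High, Premium).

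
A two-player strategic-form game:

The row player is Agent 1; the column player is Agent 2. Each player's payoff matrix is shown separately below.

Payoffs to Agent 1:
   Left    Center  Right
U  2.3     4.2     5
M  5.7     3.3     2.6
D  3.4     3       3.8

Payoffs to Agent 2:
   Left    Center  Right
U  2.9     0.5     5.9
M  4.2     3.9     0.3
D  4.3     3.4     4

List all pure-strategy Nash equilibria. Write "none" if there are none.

(U, Right), (M, Left)

Agent 1 against Left: payoffs 2.3, 5.7, 3.4 → best response M.
Agent 1 against Center: payoffs 4.2, 3.3, 3 → best response U.
Agent 1 against Right: payoffs 5, 2.6, 3.8 → best response U.
Agent 2 against U: payoffs 2.9, 0.5, 5.9 → best response Right.
Agent 2 against M: payoffs 4.2, 3.9, 0.3 → best response Left.
Agent 2 against D: payoffs 4.3, 3.4, 4 → best response Left.
Mutual best responses: (U, Right); (M, Left).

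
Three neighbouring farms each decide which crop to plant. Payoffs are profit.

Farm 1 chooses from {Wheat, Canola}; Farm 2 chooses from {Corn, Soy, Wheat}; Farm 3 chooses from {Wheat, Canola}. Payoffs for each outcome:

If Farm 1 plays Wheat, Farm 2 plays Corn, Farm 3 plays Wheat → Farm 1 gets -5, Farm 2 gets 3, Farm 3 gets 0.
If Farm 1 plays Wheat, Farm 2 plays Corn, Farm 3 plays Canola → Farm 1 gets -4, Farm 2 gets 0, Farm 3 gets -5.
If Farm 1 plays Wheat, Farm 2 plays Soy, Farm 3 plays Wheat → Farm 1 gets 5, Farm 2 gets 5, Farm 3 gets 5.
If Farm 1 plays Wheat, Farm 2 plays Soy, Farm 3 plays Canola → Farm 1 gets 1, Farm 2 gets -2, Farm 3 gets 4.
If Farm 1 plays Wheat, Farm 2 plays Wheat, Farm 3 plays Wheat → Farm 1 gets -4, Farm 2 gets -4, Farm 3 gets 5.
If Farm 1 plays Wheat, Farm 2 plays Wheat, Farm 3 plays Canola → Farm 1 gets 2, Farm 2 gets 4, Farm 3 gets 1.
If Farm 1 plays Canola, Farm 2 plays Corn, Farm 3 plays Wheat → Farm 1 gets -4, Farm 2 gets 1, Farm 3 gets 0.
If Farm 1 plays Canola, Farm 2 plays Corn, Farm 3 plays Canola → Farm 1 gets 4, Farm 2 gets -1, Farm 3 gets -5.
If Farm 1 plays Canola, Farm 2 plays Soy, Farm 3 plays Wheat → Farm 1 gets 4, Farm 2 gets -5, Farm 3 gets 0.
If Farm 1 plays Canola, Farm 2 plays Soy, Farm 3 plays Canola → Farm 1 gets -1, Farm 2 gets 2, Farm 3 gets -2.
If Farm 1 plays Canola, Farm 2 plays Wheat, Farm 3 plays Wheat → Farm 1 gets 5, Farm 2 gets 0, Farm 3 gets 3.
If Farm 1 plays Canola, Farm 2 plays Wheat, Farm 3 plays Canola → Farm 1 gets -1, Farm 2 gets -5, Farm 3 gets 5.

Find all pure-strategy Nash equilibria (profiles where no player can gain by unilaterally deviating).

(Wheat, Corn, Wheat): Farm 1 can switch to Canola (-5 → -4). Not NE.
(Wheat, Corn, Canola): Farm 1 can switch to Canola (-4 → 4). Not NE.
(Wheat, Soy, Wheat): Farm 1 gets 5, best alternative 4; Farm 2 gets 5, best alternative 3; Farm 3 gets 5, best alternative 4. No profitable deviation — NE.
(Wheat, Soy, Canola): Farm 2 can switch to Corn (-2 → 0). Not NE.
(Wheat, Wheat, Wheat): Farm 1 can switch to Canola (-4 → 5). Not NE.
(Wheat, Wheat, Canola): Farm 3 can switch to Wheat (1 → 5). Not NE.
(Canola, Corn, Wheat): Farm 1 gets -4, best alternative -5; Farm 2 gets 1, best alternative 0; Farm 3 gets 0, best alternative -5. No profitable deviation — NE.
(Canola, Corn, Canola): Farm 2 can switch to Soy (-1 → 2). Not NE.
(Canola, Soy, Wheat): Farm 1 can switch to Wheat (4 → 5). Not NE.
(Canola, Soy, Canola): Farm 1 can switch to Wheat (-1 → 1). Not NE.
(Canola, Wheat, Wheat): Farm 2 can switch to Corn (0 → 1). Not NE.
(Canola, Wheat, Canola): Farm 1 can switch to Wheat (-1 → 2). Not NE.

Pure-strategy Nash equilibria: (Wheat, Soy, Wheat) and (Canola, Corn, Wheat)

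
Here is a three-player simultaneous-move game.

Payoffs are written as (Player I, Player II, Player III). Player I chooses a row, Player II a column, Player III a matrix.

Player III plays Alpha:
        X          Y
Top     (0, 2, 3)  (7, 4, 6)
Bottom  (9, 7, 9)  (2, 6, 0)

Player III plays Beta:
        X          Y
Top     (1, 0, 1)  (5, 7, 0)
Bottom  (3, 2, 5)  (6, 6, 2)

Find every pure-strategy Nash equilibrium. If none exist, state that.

(Top, Y, Alpha), (Bottom, X, Alpha), (Bottom, Y, Beta)

Player I against (X, Alpha): payoffs 0, 9 → best response Bottom.
Player I against (X, Beta): payoffs 1, 3 → best response Bottom.
Player I against (Y, Alpha): payoffs 7, 2 → best response Top.
Player I against (Y, Beta): payoffs 5, 6 → best response Bottom.
Player II against (Top, Alpha): payoffs 2, 4 → best response Y.
Player II against (Top, Beta): payoffs 0, 7 → best response Y.
Player II against (Bottom, Alpha): payoffs 7, 6 → best response X.
Player II against (Bottom, Beta): payoffs 2, 6 → best response Y.
Player III against (Top, X): payoffs 3, 1 → best response Alpha.
Player III against (Top, Y): payoffs 6, 0 → best response Alpha.
Player III against (Bottom, X): payoffs 9, 5 → best response Alpha.
Player III against (Bottom, Y): payoffs 0, 2 → best response Beta.
Mutual best responses: (Top, Y, Alpha); (Bottom, X, Alpha); (Bottom, Y, Beta).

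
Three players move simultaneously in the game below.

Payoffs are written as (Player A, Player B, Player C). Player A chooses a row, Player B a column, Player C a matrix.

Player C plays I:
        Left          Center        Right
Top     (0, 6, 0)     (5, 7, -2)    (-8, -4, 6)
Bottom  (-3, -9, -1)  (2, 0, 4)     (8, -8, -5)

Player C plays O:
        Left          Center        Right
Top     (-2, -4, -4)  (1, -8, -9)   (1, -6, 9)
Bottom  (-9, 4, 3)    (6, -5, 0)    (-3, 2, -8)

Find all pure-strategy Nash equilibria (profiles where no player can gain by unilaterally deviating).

Check each profile: it is a Nash equilibrium iff no player can strictly gain by switching unilaterally.
(Top, Left, I): Player B can switch to Center (6 → 7). Not NE.
(Top, Left, O): Player C can switch to I (-4 → 0). Not NE.
(Top, Center, I): Player A gets 5, best alternative 2; Player B gets 7, best alternative 6; Player C gets -2, best alternative -9. No profitable deviation — NE.
(Top, Center, O): Player A can switch to Bottom (1 → 6). Not NE.
(Top, Right, I): Player A can switch to Bottom (-8 → 8). Not NE.
(Top, Right, O): Player B can switch to Left (-6 → -4). Not NE.
(Bottom, Left, I): Player A can switch to Top (-3 → 0). Not NE.
(Bottom, Left, O): Player A can switch to Top (-9 → -2). Not NE.
(Bottom, Center, I): Player A can switch to Top (2 → 5). Not NE.
(Bottom, Center, O): Player B can switch to Left (-5 → 4). Not NE.
(Bottom, Right, I): Player B can switch to Center (-8 → 0). Not NE.
(The remaining 1 profile has a profitable deviation by the same check.)

Pure NE: (Top, Center, I)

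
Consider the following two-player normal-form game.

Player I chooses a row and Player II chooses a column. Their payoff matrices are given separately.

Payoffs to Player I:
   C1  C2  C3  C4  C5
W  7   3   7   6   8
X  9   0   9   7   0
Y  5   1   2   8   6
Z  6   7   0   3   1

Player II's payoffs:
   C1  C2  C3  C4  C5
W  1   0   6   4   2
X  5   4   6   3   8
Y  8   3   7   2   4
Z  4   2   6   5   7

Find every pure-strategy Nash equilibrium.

There is no pure-strategy Nash equilibrium.

Player I against C1: payoffs 7, 9, 5, 6 → best response X.
Player I against C2: payoffs 3, 0, 1, 7 → best response Z.
Player I against C3: payoffs 7, 9, 2, 0 → best response X.
Player I against C4: payoffs 6, 7, 8, 3 → best response Y.
Player I against C5: payoffs 8, 0, 6, 1 → best response W.
Player II against W: payoffs 1, 0, 6, 4, 2 → best response C3.
Player II against X: payoffs 5, 4, 6, 3, 8 → best response C5.
Player II against Y: payoffs 8, 3, 7, 2, 4 → best response C1.
Player II against Z: payoffs 4, 2, 6, 5, 7 → best response C5.
No profile is a mutual best response for all players.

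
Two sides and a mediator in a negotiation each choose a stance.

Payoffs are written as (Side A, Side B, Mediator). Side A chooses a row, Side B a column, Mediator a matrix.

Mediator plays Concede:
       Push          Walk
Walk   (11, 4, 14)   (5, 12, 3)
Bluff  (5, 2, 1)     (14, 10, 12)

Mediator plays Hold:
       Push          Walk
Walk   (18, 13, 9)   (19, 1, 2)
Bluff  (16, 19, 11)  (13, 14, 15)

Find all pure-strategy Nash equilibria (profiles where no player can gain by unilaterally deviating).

There is no pure-strategy Nash equilibrium.

Side A against (Push, Concede): payoffs 11, 5 → best response Walk.
Side A against (Push, Hold): payoffs 18, 16 → best response Walk.
Side A against (Walk, Concede): payoffs 5, 14 → best response Bluff.
Side A against (Walk, Hold): payoffs 19, 13 → best response Walk.
Side B against (Walk, Concede): payoffs 4, 12 → best response Walk.
Side B against (Walk, Hold): payoffs 13, 1 → best response Push.
Side B against (Bluff, Concede): payoffs 2, 10 → best response Walk.
Side B against (Bluff, Hold): payoffs 19, 14 → best response Push.
Mediator against (Walk, Push): payoffs 14, 9 → best response Concede.
Mediator against (Walk, Walk): payoffs 3, 2 → best response Concede.
Mediator against (Bluff, Push): payoffs 1, 11 → best response Hold.
Mediator against (Bluff, Walk): payoffs 12, 15 → best response Hold.
No profile is a mutual best response for all players.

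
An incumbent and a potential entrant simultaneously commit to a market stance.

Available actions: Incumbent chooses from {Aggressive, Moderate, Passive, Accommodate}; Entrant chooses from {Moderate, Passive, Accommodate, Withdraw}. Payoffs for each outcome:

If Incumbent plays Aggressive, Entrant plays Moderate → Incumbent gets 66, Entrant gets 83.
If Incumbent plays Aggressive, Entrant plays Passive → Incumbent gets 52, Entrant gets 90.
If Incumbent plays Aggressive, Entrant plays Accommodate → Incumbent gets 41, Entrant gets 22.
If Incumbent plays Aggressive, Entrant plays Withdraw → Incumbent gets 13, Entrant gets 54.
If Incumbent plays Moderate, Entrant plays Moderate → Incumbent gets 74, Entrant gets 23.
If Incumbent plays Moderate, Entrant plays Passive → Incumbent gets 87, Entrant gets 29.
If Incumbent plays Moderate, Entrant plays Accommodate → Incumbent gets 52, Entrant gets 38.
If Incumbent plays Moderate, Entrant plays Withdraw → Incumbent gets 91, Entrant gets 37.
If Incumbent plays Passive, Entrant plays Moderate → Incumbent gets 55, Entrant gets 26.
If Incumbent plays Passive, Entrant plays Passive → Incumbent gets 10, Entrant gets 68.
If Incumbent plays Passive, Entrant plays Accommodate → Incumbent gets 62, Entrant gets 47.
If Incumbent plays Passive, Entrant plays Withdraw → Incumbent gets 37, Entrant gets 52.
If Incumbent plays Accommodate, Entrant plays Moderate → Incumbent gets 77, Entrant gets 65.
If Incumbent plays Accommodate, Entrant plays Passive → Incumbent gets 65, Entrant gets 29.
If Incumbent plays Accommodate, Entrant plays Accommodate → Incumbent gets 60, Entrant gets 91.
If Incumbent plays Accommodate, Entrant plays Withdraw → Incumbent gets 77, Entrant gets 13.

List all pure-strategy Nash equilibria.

For each strategy profile, look for a profitable unilateral deviation.
(Aggressive, Moderate): Incumbent can switch to Moderate (66 → 74). Not NE.
(Aggressive, Passive): Incumbent can switch to Moderate (52 → 87). Not NE.
(Aggressive, Accommodate): Incumbent can switch to Moderate (41 → 52). Not NE.
(Aggressive, Withdraw): Incumbent can switch to Moderate (13 → 91). Not NE.
(Moderate, Moderate): Incumbent can switch to Accommodate (74 → 77). Not NE.
(Moderate, Passive): Entrant can switch to Accommodate (29 → 38). Not NE.
(Moderate, Accommodate): Incumbent can switch to Passive (52 → 62). Not NE.
(Moderate, Withdraw): Entrant can switch to Accommodate (37 → 38). Not NE.
(Passive, Moderate): Incumbent can switch to Aggressive (55 → 66). Not NE.
(Passive, Passive): Incumbent can switch to Aggressive (10 → 52). Not NE.
(The remaining 6 profiles each have a profitable deviation by the same check.)

none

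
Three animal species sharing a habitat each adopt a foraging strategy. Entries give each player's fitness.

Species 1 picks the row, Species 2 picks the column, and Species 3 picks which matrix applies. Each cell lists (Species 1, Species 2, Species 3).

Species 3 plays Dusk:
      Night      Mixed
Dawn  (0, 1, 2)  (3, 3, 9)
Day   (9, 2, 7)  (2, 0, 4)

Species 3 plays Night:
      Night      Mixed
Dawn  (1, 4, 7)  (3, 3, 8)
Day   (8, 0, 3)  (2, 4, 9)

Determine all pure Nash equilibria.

(Dawn, Night, Dusk): Species 1 can switch to Day (0 → 9). Not NE.
(Dawn, Night, Night): Species 1 can switch to Day (1 → 8). Not NE.
(Dawn, Mixed, Dusk): Species 1 gets 3, best alternative 2; Species 2 gets 3, best alternative 1; Species 3 gets 9, best alternative 8. No profitable deviation — NE.
(Dawn, Mixed, Night): Species 2 can switch to Night (3 → 4). Not NE.
(Day, Night, Dusk): Species 1 gets 9, best alternative 0; Species 2 gets 2, best alternative 0; Species 3 gets 7, best alternative 3. No profitable deviation — NE.
(Day, Night, Night): Species 2 can switch to Mixed (0 → 4). Not NE.
(Day, Mixed, Dusk): Species 1 can switch to Dawn (2 → 3). Not NE.
(Day, Mixed, Night): Species 1 can switch to Dawn (2 → 3). Not NE.

The pure Nash equilibria are (Dawn, Mixed, Dusk), (Day, Night, Dusk).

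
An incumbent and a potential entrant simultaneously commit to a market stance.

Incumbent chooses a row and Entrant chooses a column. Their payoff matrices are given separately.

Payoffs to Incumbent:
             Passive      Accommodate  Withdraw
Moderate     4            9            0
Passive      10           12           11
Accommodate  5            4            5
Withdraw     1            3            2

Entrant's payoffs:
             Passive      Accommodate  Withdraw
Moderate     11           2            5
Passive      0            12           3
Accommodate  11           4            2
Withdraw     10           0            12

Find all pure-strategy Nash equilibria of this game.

(Moderate, Passive): Incumbent can switch to Passive (4 → 10). Not NE.
(Moderate, Accommodate): Incumbent can switch to Passive (9 → 12). Not NE.
(Moderate, Withdraw): Incumbent can switch to Passive (0 → 11). Not NE.
(Passive, Passive): Entrant can switch to Accommodate (0 → 12). Not NE.
(Passive, Accommodate): Incumbent gets 12, best alternative 9; Entrant gets 12, best alternative 3. No profitable deviation — NE.
(Passive, Withdraw): Entrant can switch to Accommodate (3 → 12). Not NE.
(Accommodate, Passive): Incumbent can switch to Passive (5 → 10). Not NE.
(Accommodate, Accommodate): Incumbent can switch to Moderate (4 → 9). Not NE.
(Accommodate, Withdraw): Incumbent can switch to Passive (5 → 11). Not NE.
(Withdraw, Passive): Incumbent can switch to Moderate (1 → 4). Not NE.
(Withdraw, Accommodate): Incumbent can switch to Moderate (3 → 9). Not NE.
(The remaining 1 profile has a profitable deviation by the same check.)

(Passive, Accommodate)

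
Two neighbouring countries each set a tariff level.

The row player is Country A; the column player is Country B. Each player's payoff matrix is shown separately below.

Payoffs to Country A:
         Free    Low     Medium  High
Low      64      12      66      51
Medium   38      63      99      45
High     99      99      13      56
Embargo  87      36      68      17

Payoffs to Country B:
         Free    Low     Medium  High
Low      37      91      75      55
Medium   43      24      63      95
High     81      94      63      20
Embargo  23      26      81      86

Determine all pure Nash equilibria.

Pure NE: (High, Low)

(Low, Free): Country A can switch to High (64 → 99). Not NE.
(Low, Low): Country A can switch to Medium (12 → 63). Not NE.
(Low, Medium): Country A can switch to Medium (66 → 99). Not NE.
(Low, High): Country A can switch to High (51 → 56). Not NE.
(Medium, Free): Country A can switch to Low (38 → 64). Not NE.
(Medium, Low): Country A can switch to High (63 → 99). Not NE.
(High, Low): Country A gets 99, best alternative 63; Country B gets 94, best alternative 81. No profitable deviation — NE.
(The remaining 9 profiles each have a profitable deviation by the same check.)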